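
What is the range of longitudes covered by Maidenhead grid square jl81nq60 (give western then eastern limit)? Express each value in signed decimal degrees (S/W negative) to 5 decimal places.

Field J=9, L=11: +9·20° lon, +11·10° lat → SW at lon 0°, lat 20°.
Square 8, 1: +8·2° lon, +1·1° lat → SW at lon 16°, lat 21°.
Subsquare n=13, q=16: +13·0.0833333° lon, +16·0.0416667° lat → SW at lon 17.0833°, lat 21.6667°.
Extended square 6, 0: +6·0.00833333° lon, +0·0.00416667° lat → SW at lon 17.1333°, lat 21.6667°.
Cell spans 0.00833333° lon × 0.00416667° lat.
west 17.13333, east 17.14167.

17.13333, 17.14167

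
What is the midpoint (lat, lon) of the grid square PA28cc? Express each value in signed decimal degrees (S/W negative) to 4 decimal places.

-81.8958, 124.2083

Field P=15, A=0: +15·20° lon, +0·10° lat → SW at lon 120°, lat -90°.
Square 2, 8: +2·2° lon, +8·1° lat → SW at lon 124°, lat -82°.
Subsquare c=2, c=2: +2·0.0833333° lon, +2·0.0416667° lat → SW at lon 124.167°, lat -81.9167°.
Cell spans 0.0833333° lon × 0.0416667° lat. Centre is SW corner plus half of each.
latitude -81.8958, longitude 124.2083.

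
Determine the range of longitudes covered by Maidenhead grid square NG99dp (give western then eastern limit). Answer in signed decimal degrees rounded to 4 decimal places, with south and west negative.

Field N=13, G=6: +13·20° lon, +6·10° lat → SW at lon 80°, lat -30°.
Square 9, 9: +9·2° lon, +9·1° lat → SW at lon 98°, lat -21°.
Subsquare d=3, p=15: +3·0.0833333° lon, +15·0.0416667° lat → SW at lon 98.25°, lat -20.375°.
Cell spans 0.0833333° lon × 0.0416667° lat.
west 98.2500, east 98.3333.

98.2500, 98.3333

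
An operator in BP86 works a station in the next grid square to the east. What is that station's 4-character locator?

BP96

Longitude square 8; +1 → 9.
The latitude characters are unchanged.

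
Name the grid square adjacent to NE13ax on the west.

NE03xx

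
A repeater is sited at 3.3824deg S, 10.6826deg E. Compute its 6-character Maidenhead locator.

Shift to the Maidenhead origin (180°W, 90°S): lon 190.6826, lat 86.6176.
Field: lon ⌊190.6826/20⌋ = 9 → J; lat ⌊86.6176/10⌋ = 8 → I.
Square: lon ⌊10.6826/2⌋ = 5; lat ⌊6.6176/1⌋ = 6.
Subsquare: lon ⌊0.6826/0.0833333⌋ = 8 → i; lat ⌊0.6176/0.0416667⌋ = 14 → o.

JI56io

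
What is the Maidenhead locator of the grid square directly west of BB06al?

AB96xl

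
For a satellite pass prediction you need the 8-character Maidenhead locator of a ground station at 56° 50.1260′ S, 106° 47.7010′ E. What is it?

Add 180° to longitude and 90° to latitude: 286.79502, 33.16457.
Field (20°×10°, letters A–R): lon ⌊286.79502/20⌋ = 14 → O; lat ⌊33.16457/10⌋ = 3 → D.
Square (2°×1°, digits 0–9): lon ⌊6.79502/2⌋ = 3; lat ⌊3.16457/1⌋ = 3.
Subsquare (5′×2.5′, letters a–x): lon ⌊0.79502/0.0833333⌋ = 9 → j; lat ⌊0.16457/0.0416667⌋ = 3 → d.
Extended square (30″×15″, digits 0–9): lon ⌊0.04502/0.00833333⌋ = 5; lat ⌊0.03957/0.00416667⌋ = 9.

OD33jd59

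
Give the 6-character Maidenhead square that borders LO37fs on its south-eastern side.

LO37gr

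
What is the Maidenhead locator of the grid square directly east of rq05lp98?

RQ05mp08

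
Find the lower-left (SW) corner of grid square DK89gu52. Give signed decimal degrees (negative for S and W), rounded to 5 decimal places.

Field D=3, K=10: +3·20° lon, +10·10° lat → SW at lon -120°, lat 10°.
Square 8, 9: +8·2° lon, +9·1° lat → SW at lon -104°, lat 19°.
Subsquare g=6, u=20: +6·0.0833333° lon, +20·0.0416667° lat → SW at lon -103.5°, lat 19.8333°.
Extended square 5, 2: +5·0.00833333° lon, +2·0.00416667° lat → SW at lon -103.458°, lat 19.8417°.
latitude 19.84167, longitude -103.45833.

19.84167, -103.45833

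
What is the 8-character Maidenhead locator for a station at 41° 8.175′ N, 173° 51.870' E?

Shift to the Maidenhead origin (180°W, 90°S): lon 353.86450, lat 131.13625.
Field: lon ⌊353.86450/20⌋ = 17 → R; lat ⌊131.13625/10⌋ = 13 → N.
Square: lon ⌊13.86450/2⌋ = 6; lat ⌊1.13625/1⌋ = 1.
Subsquare: lon ⌊1.86450/0.0833333⌋ = 22 → w; lat ⌊0.13625/0.0416667⌋ = 3 → d.
Extended square: lon ⌊0.03117/0.00833333⌋ = 3; lat ⌊0.01125/0.00416667⌋ = 2.

RN61wd32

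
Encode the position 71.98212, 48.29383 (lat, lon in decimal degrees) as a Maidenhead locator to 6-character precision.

Add 180° to longitude and 90° to latitude: 228.2938, 161.9821.
Field: 228.2938/20 → 11 → L, 161.9821/10 → 16 → Q; chars LQ.
Square: 8.2938/2 → 4, 1.9821/1 → 1; chars 41.
Subsquare: 0.2938/0.0833333 → 3 → d, 0.9821/0.0416667 → 23 → x; chars dx.

LQ41dx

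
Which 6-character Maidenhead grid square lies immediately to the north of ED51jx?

ED52ja

Latitude subsquare x = 23; +1 → 24, wraps to 0 = a, carry into square.
Latitude square 1; +1 → 2.
The longitude characters are unchanged.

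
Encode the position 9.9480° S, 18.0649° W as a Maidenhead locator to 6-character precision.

II00xb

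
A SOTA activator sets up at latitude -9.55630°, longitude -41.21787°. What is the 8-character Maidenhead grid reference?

Offset from 180°W / 90°S: lon 138.78213°, lat 80.44370°.
Field: lon ⌊138.78213/20⌋ = 6 → G; lat ⌊80.44370/10⌋ = 8 → I.
Square: lon ⌊18.78213/2⌋ = 9; lat ⌊0.44370/1⌋ = 0.
Subsquare: lon ⌊0.78213/0.0833333⌋ = 9 → j; lat ⌊0.44370/0.0416667⌋ = 10 → k.
Extended square: lon ⌊0.03213/0.00833333⌋ = 3; lat ⌊0.02703/0.00416667⌋ = 6.

GI90jk36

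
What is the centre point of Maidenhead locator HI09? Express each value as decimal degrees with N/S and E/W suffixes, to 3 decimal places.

0.500° S, 39.000° W

Field H=7, I=8: +7·20° lon, +8·10° lat → SW at lon -40°, lat -10°.
Square 0, 9: +0·2° lon, +9·1° lat → SW at lon -40°, lat -1°.
Cell spans 2° lon × 1° lat. Centre is SW corner plus half of each.
latitude 0.500° S, longitude 39.000° W.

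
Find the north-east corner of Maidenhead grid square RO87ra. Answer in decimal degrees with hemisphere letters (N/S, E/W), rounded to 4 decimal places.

57.0417° N, 177.5000° E

Field R=17, O=14: +17·20° lon, +14·10° lat → SW at lon 160°, lat 50°.
Square 8, 7: +8·2° lon, +7·1° lat → SW at lon 176°, lat 57°.
Subsquare r=17, a=0: +17·0.0833333° lon, +0·0.0416667° lat → SW at lon 177.417°, lat 57°.
Cell spans 0.0833333° lon × 0.0416667° lat. NE corner is SW corner plus one full cell.
latitude 57.0417° N, longitude 177.5000° E.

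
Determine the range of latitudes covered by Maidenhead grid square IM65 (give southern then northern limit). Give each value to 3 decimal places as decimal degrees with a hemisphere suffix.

Field I=8, M=12: +8·20° lon, +12·10° lat → SW at lon -20°, lat 30°.
Square 6, 5: +6·2° lon, +5·1° lat → SW at lon -8°, lat 35°.
Cell spans 2° lon × 1° lat.
south 35.000° N, north 36.000° N.

35.000° N, 36.000° N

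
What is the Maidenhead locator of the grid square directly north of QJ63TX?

Latitude subsquare x = 23; +1 → 24, wraps to 0 = a, carry into square.
Latitude square 3; +1 → 4.
The longitude characters are unchanged.

QJ64ta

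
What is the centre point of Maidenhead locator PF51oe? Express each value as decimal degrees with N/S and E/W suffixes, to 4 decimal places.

Field P=15, F=5: +15·20° lon, +5·10° lat → SW at lon 120°, lat -40°.
Square 5, 1: +5·2° lon, +1·1° lat → SW at lon 130°, lat -39°.
Subsquare o=14, e=4: +14·0.0833333° lon, +4·0.0416667° lat → SW at lon 131.167°, lat -38.8333°.
Cell spans 0.0833333° lon × 0.0416667° lat. Centre is SW corner plus half of each.
latitude 38.8125° S, longitude 131.2083° E.

38.8125° S, 131.2083° E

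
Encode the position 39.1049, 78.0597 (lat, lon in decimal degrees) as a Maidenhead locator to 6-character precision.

MM99ac

Offset from 180°W / 90°S: lon 258.0597°, lat 129.1049°.
Field: 258.0597/20 → 12 → M, 129.1049/10 → 12 → M; chars MM.
Square: 18.0597/2 → 9, 9.1049/1 → 9; chars 99.
Subsquare: 0.0597/0.0833333 → 0 → a, 0.1049/0.0416667 → 2 → c; chars ac.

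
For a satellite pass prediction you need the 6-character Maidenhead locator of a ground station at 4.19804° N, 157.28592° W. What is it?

Offset from 180°W / 90°S: lon 22.7141°, lat 94.1980°.
Field (20°×10°, letters A–R): 22.7141/20 → 1 → B, 94.1980/10 → 9 → J; chars BJ.
Square (2°×1°, digits 0–9): 2.7141/2 → 1, 4.1980/1 → 4; chars 14.
Subsquare (5′×2.5′, letters a–x): 0.7141/0.0833333 → 8 → i, 0.1980/0.0416667 → 4 → e; chars ie.

BJ14ie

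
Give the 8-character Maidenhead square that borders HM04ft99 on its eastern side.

HM04gt09

Longitude extended square 9; +1 → 10, wraps to 0, carry into subsquare.
Longitude subsquare f = 5; +1 → 6 = g.
The latitude characters are unchanged.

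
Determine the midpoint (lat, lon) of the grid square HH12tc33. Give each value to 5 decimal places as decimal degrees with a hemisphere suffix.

Field H=7, H=7: +7·20° lon, +7·10° lat → SW at lon -40°, lat -20°.
Square 1, 2: +1·2° lon, +2·1° lat → SW at lon -38°, lat -18°.
Subsquare t=19, c=2: +19·0.0833333° lon, +2·0.0416667° lat → SW at lon -36.4167°, lat -17.9167°.
Extended square 3, 3: +3·0.00833333° lon, +3·0.00416667° lat → SW at lon -36.3917°, lat -17.9042°.
Cell spans 0.00833333° lon × 0.00416667° lat. Centre is SW corner plus half of each.
latitude 17.90208° S, longitude 36.38750° W.

17.90208° S, 36.38750° W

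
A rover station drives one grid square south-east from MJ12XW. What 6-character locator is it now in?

Longitude subsquare x = 23; +1 → 24, wraps to 0 = a, carry into square.
Longitude square 1; +1 → 2.
Latitude subsquare w = 22; −1 → 21 = v.

MJ22av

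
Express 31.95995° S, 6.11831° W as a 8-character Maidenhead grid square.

Offset from 180°W / 90°S: lon 173.88169°, lat 58.04005°.
Field: lon ⌊173.88169/20⌋ = 8 → I; lat ⌊58.04005/10⌋ = 5 → F.
Square: lon ⌊13.88169/2⌋ = 6; lat ⌊8.04005/1⌋ = 8.
Subsquare: lon ⌊1.88169/0.0833333⌋ = 22 → w; lat ⌊0.04005/0.0416667⌋ = 0 → a.
Extended square: lon ⌊0.04836/0.00833333⌋ = 5; lat ⌊0.04005/0.00416667⌋ = 9.

IF68wa59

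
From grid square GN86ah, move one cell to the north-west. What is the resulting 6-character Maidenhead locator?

Longitude subsquare a = 0; −1 → -1, wraps to 23 = x, carry into square.
Longitude square 8; −1 → 7.
Latitude subsquare h = 7; +1 → 8 = i.

GN76xi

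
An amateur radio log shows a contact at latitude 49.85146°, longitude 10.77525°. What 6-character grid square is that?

JN59ju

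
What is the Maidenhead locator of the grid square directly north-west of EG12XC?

Longitude subsquare x = 23; −1 → 22 = w.
Latitude subsquare c = 2; +1 → 3 = d.

EG12wd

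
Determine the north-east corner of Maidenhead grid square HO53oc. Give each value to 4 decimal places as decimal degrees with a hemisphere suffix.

53.1250° N, 28.7500° W

Field H=7, O=14: +7·20° lon, +14·10° lat → SW at lon -40°, lat 50°.
Square 5, 3: +5·2° lon, +3·1° lat → SW at lon -30°, lat 53°.
Subsquare o=14, c=2: +14·0.0833333° lon, +2·0.0416667° lat → SW at lon -28.8333°, lat 53.0833°.
Cell spans 0.0833333° lon × 0.0416667° lat. NE corner is SW corner plus one full cell.
latitude 53.1250° N, longitude 28.7500° W.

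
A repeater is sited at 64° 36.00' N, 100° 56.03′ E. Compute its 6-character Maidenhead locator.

OP04lo

Shift to the Maidenhead origin (180°W, 90°S): lon 280.9338, lat 154.6000.
Field: lon ⌊280.9338/20⌋ = 14 → O; lat ⌊154.6000/10⌋ = 15 → P.
Square: lon ⌊0.9338/2⌋ = 0; lat ⌊4.6000/1⌋ = 4.
Subsquare: lon ⌊0.9338/0.0833333⌋ = 11 → l; lat ⌊0.6000/0.0416667⌋ = 14 → o.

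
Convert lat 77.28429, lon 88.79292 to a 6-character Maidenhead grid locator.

NQ47jg

Shift to the Maidenhead origin (180°W, 90°S): lon 268.7929, lat 167.2843.
Field: lon ⌊268.7929/20⌋ = 13 → N; lat ⌊167.2843/10⌋ = 16 → Q.
Square: lon ⌊8.7929/2⌋ = 4; lat ⌊7.2843/1⌋ = 7.
Subsquare: lon ⌊0.7929/0.0833333⌋ = 9 → j; lat ⌊0.2843/0.0416667⌋ = 6 → g.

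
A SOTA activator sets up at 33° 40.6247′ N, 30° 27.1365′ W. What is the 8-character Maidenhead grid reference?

Shift to the Maidenhead origin (180°W, 90°S): lon 149.54773, lat 123.67708.
Field (20°×10°, letters A–R): 149.54773/20 → 7 → H, 123.67708/10 → 12 → M; chars HM.
Square (2°×1°, digits 0–9): 9.54773/2 → 4, 3.67708/1 → 3; chars 43.
Subsquare (5′×2.5′, letters a–x): 1.54773/0.0833333 → 18 → s, 0.67708/0.0416667 → 16 → q; chars sq.
Extended square (30″×15″, digits 0–9): 0.04773/0.00833333 → 5, 0.01041/0.00416667 → 2; chars 52.

HM43sq52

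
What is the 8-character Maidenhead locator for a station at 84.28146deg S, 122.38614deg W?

Offset from 180°W / 90°S: lon 57.61386°, lat 5.71854°.
Field: lon ⌊57.61386/20⌋ = 2 → C; lat ⌊5.71854/10⌋ = 0 → A.
Square: lon ⌊17.61386/2⌋ = 8; lat ⌊5.71854/1⌋ = 5.
Subsquare: lon ⌊1.61386/0.0833333⌋ = 19 → t; lat ⌊0.71854/0.0416667⌋ = 17 → r.
Extended square: lon ⌊0.03053/0.00833333⌋ = 3; lat ⌊0.01021/0.00416667⌋ = 2.

CA85tr32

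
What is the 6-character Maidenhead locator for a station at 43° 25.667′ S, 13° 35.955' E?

JE66tn

Add 180° to longitude and 90° to latitude: 193.5993, 46.5722.
Field: 193.5993/20 → 9 → J, 46.5722/10 → 4 → E; chars JE.
Square: 13.5993/2 → 6, 6.5722/1 → 6; chars 66.
Subsquare: 1.5993/0.0833333 → 19 → t, 0.5722/0.0416667 → 13 → n; chars tn.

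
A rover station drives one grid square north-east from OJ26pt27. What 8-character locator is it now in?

OJ26pt38

Longitude extended square 2; +1 → 3.
Latitude extended square 7; +1 → 8.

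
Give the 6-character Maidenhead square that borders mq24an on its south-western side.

MQ14xm

Longitude subsquare a = 0; −1 → -1, wraps to 23 = x, carry into square.
Longitude square 2; −1 → 1.
Latitude subsquare n = 13; −1 → 12 = m.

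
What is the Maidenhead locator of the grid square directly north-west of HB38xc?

HB38wd

Longitude subsquare x = 23; −1 → 22 = w.
Latitude subsquare c = 2; +1 → 3 = d.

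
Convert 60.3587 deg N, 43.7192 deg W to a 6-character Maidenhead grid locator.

Shift to the Maidenhead origin (180°W, 90°S): lon 136.2808, lat 150.3587.
Field: lon ⌊136.2808/20⌋ = 6 → G; lat ⌊150.3587/10⌋ = 15 → P.
Square: lon ⌊16.2808/2⌋ = 8; lat ⌊0.3587/1⌋ = 0.
Subsquare: lon ⌊0.2808/0.0833333⌋ = 3 → d; lat ⌊0.3587/0.0416667⌋ = 8 → i.

GP80di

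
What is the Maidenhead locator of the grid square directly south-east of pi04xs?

Longitude subsquare x = 23; +1 → 24, wraps to 0 = a, carry into square.
Longitude square 0; +1 → 1.
Latitude subsquare s = 18; −1 → 17 = r.

PI14ar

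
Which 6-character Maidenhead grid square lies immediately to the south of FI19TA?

FI18tx

Latitude subsquare a = 0; −1 → -1, wraps to 23 = x, carry into square.
Latitude square 9; −1 → 8.
The longitude characters are unchanged.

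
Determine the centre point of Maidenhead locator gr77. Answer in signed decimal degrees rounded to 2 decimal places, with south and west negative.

87.50, -45.00

Field G=6, R=17: +6·20° lon, +17·10° lat → SW at lon -60°, lat 80°.
Square 7, 7: +7·2° lon, +7·1° lat → SW at lon -46°, lat 87°.
Cell spans 2° lon × 1° lat. Centre is SW corner plus half of each.
latitude 87.50, longitude -45.00.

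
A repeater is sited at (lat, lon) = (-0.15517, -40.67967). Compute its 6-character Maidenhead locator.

GI99pu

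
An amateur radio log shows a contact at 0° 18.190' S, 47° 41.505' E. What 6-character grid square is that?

LI39uq

Add 180° to longitude and 90° to latitude: 227.6918, 89.6968.
Field: 227.6918/20 → 11 → L, 89.6968/10 → 8 → I; chars LI.
Square: 7.6918/2 → 3, 9.6968/1 → 9; chars 39.
Subsquare: 1.6918/0.0833333 → 20 → u, 0.6968/0.0416667 → 16 → q; chars uq.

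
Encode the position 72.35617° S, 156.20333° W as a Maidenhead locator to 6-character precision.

Add 180° to longitude and 90° to latitude: 23.7967, 17.6438.
Field: lon ⌊23.7967/20⌋ = 1 → B; lat ⌊17.6438/10⌋ = 1 → B.
Square: lon ⌊3.7967/2⌋ = 1; lat ⌊7.6438/1⌋ = 7.
Subsquare: lon ⌊1.7967/0.0833333⌋ = 21 → v; lat ⌊0.6438/0.0416667⌋ = 15 → p.

BB17vp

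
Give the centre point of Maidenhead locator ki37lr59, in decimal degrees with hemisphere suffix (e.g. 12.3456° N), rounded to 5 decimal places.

2.25208° S, 26.96250° E

Field K=10, I=8: +10·20° lon, +8·10° lat → SW at lon 20°, lat -10°.
Square 3, 7: +3·2° lon, +7·1° lat → SW at lon 26°, lat -3°.
Subsquare l=11, r=17: +11·0.0833333° lon, +17·0.0416667° lat → SW at lon 26.9167°, lat -2.29167°.
Extended square 5, 9: +5·0.00833333° lon, +9·0.00416667° lat → SW at lon 26.9583°, lat -2.25417°.
Cell spans 0.00833333° lon × 0.00416667° lat. Centre is SW corner plus half of each.
latitude 2.25208° S, longitude 26.96250° E.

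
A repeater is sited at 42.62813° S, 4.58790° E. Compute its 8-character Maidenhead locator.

JE27hi09

Shift to the Maidenhead origin (180°W, 90°S): lon 184.58790, lat 47.37187.
Field: lon ⌊184.58790/20⌋ = 9 → J; lat ⌊47.37187/10⌋ = 4 → E.
Square: lon ⌊4.58790/2⌋ = 2; lat ⌊7.37187/1⌋ = 7.
Subsquare: lon ⌊0.58790/0.0833333⌋ = 7 → h; lat ⌊0.37187/0.0416667⌋ = 8 → i.
Extended square: lon ⌊0.00457/0.00833333⌋ = 0; lat ⌊0.03854/0.00416667⌋ = 9.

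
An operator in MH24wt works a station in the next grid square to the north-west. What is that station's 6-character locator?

MH24vu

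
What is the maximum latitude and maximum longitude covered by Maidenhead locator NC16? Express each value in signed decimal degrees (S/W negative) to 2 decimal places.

-63.00, 84.00

Field N=13, C=2: +13·20° lon, +2·10° lat → SW at lon 80°, lat -70°.
Square 1, 6: +1·2° lon, +6·1° lat → SW at lon 82°, lat -64°.
Cell spans 2° lon × 1° lat. NE corner is SW corner plus one full cell.
latitude -63.00, longitude 84.00.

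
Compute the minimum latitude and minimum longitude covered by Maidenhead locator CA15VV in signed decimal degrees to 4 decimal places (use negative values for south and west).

-84.1250, -136.2500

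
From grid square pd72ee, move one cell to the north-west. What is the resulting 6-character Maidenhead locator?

Longitude subsquare e = 4; −1 → 3 = d.
Latitude subsquare e = 4; +1 → 5 = f.

PD72df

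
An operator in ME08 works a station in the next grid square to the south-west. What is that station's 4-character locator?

LE97

Longitude square 0; −1 → -1, wraps to 9, carry into field.
Longitude field M = 12; −1 → 11 = L.
Latitude square 8; −1 → 7.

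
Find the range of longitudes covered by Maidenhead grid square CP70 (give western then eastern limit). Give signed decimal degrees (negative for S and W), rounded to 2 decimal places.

-126.00, -124.00

Field C=2, P=15: +2·20° lon, +15·10° lat → SW at lon -140°, lat 60°.
Square 7, 0: +7·2° lon, +0·1° lat → SW at lon -126°, lat 60°.
Cell spans 2° lon × 1° lat.
west -126.00, east -124.00.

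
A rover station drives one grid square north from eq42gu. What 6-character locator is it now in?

Latitude subsquare u = 20; +1 → 21 = v.
The longitude characters are unchanged.

EQ42gv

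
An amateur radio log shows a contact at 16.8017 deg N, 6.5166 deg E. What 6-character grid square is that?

JK36gt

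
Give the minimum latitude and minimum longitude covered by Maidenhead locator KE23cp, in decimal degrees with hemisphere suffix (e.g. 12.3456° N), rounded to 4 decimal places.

46.3750° S, 24.1667° E

Field K=10, E=4: +10·20° lon, +4·10° lat → SW at lon 20°, lat -50°.
Square 2, 3: +2·2° lon, +3·1° lat → SW at lon 24°, lat -47°.
Subsquare c=2, p=15: +2·0.0833333° lon, +15·0.0416667° lat → SW at lon 24.1667°, lat -46.375°.
latitude 46.3750° S, longitude 24.1667° E.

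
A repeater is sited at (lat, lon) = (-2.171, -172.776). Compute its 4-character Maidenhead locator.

AI37

Add 180° to longitude and 90° to latitude: 7.22, 87.83.
Field: 7.22/20 → 0 → A, 87.83/10 → 8 → I; chars AI.
Square: 7.22/2 → 3, 7.83/1 → 7; chars 37.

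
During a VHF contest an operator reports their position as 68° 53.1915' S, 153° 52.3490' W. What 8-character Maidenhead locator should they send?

BC31bc57

Add 180° to longitude and 90° to latitude: 26.12752, 21.11347.
Field: lon ⌊26.12752/20⌋ = 1 → B; lat ⌊21.11347/10⌋ = 2 → C.
Square: lon ⌊6.12752/2⌋ = 3; lat ⌊1.11347/1⌋ = 1.
Subsquare: lon ⌊0.12752/0.0833333⌋ = 1 → b; lat ⌊0.11347/0.0416667⌋ = 2 → c.
Extended square: lon ⌊0.04418/0.00833333⌋ = 5; lat ⌊0.03014/0.00416667⌋ = 7.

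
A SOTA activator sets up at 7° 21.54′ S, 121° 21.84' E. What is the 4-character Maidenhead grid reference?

Add 180° to longitude and 90° to latitude: 301.36, 82.64.
Field: lon ⌊301.36/20⌋ = 15 → P; lat ⌊82.64/10⌋ = 8 → I.
Square: lon ⌊1.36/2⌋ = 0; lat ⌊2.64/1⌋ = 2.

PI02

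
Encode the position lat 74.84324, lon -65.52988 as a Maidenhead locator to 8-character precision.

FQ74fu62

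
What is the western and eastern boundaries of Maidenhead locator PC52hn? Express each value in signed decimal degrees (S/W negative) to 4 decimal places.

Field P=15, C=2: +15·20° lon, +2·10° lat → SW at lon 120°, lat -70°.
Square 5, 2: +5·2° lon, +2·1° lat → SW at lon 130°, lat -68°.
Subsquare h=7, n=13: +7·0.0833333° lon, +13·0.0416667° lat → SW at lon 130.583°, lat -67.4583°.
Cell spans 0.0833333° lon × 0.0416667° lat.
west 130.5833, east 130.6667.

130.5833, 130.6667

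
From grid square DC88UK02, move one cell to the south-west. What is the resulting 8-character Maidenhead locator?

Longitude extended square 0; −1 → -1, wraps to 9, carry into subsquare.
Longitude subsquare u = 20; −1 → 19 = t.
Latitude extended square 2; −1 → 1.

DC88tk91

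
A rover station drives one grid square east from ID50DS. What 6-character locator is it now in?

ID50es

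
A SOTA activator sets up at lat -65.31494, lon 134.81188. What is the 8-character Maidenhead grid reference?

Offset from 180°W / 90°S: lon 314.81188°, lat 24.68506°.
Field (20°×10°, letters A–R): lon ⌊314.81188/20⌋ = 15 → P; lat ⌊24.68506/10⌋ = 2 → C.
Square (2°×1°, digits 0–9): lon ⌊14.81188/2⌋ = 7; lat ⌊4.68506/1⌋ = 4.
Subsquare (5′×2.5′, letters a–x): lon ⌊0.81188/0.0833333⌋ = 9 → j; lat ⌊0.68506/0.0416667⌋ = 16 → q.
Extended square (30″×15″, digits 0–9): lon ⌊0.06188/0.00833333⌋ = 7; lat ⌊0.01839/0.00416667⌋ = 4.

PC74jq74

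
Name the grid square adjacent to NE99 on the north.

NF90

Latitude square 9; +1 → 10, wraps to 0, carry into field.
Latitude field E = 4; +1 → 5 = F.
The longitude characters are unchanged.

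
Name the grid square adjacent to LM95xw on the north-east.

MM05ax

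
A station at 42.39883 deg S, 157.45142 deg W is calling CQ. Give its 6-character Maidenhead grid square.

Shift to the Maidenhead origin (180°W, 90°S): lon 22.5486, lat 47.6012.
Field: lon ⌊22.5486/20⌋ = 1 → B; lat ⌊47.6012/10⌋ = 4 → E.
Square: lon ⌊2.5486/2⌋ = 1; lat ⌊7.6012/1⌋ = 7.
Subsquare: lon ⌊0.5486/0.0833333⌋ = 6 → g; lat ⌊0.6012/0.0416667⌋ = 14 → o.

BE17go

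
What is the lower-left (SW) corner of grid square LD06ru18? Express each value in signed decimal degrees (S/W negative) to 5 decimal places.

Field L=11, D=3: +11·20° lon, +3·10° lat → SW at lon 40°, lat -60°.
Square 0, 6: +0·2° lon, +6·1° lat → SW at lon 40°, lat -54°.
Subsquare r=17, u=20: +17·0.0833333° lon, +20·0.0416667° lat → SW at lon 41.4167°, lat -53.1667°.
Extended square 1, 8: +1·0.00833333° lon, +8·0.00416667° lat → SW at lon 41.425°, lat -53.1333°.
latitude -53.13333, longitude 41.42500.

-53.13333, 41.42500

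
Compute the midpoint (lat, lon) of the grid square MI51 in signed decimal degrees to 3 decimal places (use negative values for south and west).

Field M=12, I=8: +12·20° lon, +8·10° lat → SW at lon 60°, lat -10°.
Square 5, 1: +5·2° lon, +1·1° lat → SW at lon 70°, lat -9°.
Cell spans 2° lon × 1° lat. Centre is SW corner plus half of each.
latitude -8.500, longitude 71.000.

-8.500, 71.000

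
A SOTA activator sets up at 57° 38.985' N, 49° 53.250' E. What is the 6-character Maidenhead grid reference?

LO47wp

Add 180° to longitude and 90° to latitude: 229.8875, 147.6497.
Field: lon ⌊229.8875/20⌋ = 11 → L; lat ⌊147.6497/10⌋ = 14 → O.
Square: lon ⌊9.8875/2⌋ = 4; lat ⌊7.6497/1⌋ = 7.
Subsquare: lon ⌊1.8875/0.0833333⌋ = 22 → w; lat ⌊0.6497/0.0416667⌋ = 15 → p.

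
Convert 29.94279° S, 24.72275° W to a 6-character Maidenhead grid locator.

HG70pb

Offset from 180°W / 90°S: lon 155.2773°, lat 60.0572°.
Field: lon ⌊155.2773/20⌋ = 7 → H; lat ⌊60.0572/10⌋ = 6 → G.
Square: lon ⌊15.2773/2⌋ = 7; lat ⌊0.0572/1⌋ = 0.
Subsquare: lon ⌊1.2773/0.0833333⌋ = 15 → p; lat ⌊0.0572/0.0416667⌋ = 1 → b.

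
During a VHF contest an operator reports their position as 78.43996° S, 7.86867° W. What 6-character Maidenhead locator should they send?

Add 180° to longitude and 90° to latitude: 172.1313, 11.5600.
Field: lon ⌊172.1313/20⌋ = 8 → I; lat ⌊11.5600/10⌋ = 1 → B.
Square: lon ⌊12.1313/2⌋ = 6; lat ⌊1.5600/1⌋ = 1.
Subsquare: lon ⌊0.1313/0.0833333⌋ = 1 → b; lat ⌊0.5600/0.0416667⌋ = 13 → n.

IB61bn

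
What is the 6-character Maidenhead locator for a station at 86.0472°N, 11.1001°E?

JR56nb

Offset from 180°W / 90°S: lon 191.1001°, lat 176.0472°.
Field: 191.1001/20 → 9 → J, 176.0472/10 → 17 → R; chars JR.
Square: 11.1001/2 → 5, 6.0472/1 → 6; chars 56.
Subsquare: 1.1001/0.0833333 → 13 → n, 0.0472/0.0416667 → 1 → b; chars nb.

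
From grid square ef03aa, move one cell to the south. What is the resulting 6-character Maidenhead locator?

EF02ax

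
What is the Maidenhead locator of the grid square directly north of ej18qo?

EJ18qp

Latitude subsquare o = 14; +1 → 15 = p.
The longitude characters are unchanged.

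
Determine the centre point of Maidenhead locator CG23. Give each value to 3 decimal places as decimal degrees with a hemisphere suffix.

Field C=2, G=6: +2·20° lon, +6·10° lat → SW at lon -140°, lat -30°.
Square 2, 3: +2·2° lon, +3·1° lat → SW at lon -136°, lat -27°.
Cell spans 2° lon × 1° lat. Centre is SW corner plus half of each.
latitude 26.500° S, longitude 135.000° W.

26.500° S, 135.000° W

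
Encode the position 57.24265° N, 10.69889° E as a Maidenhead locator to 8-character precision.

JO57if38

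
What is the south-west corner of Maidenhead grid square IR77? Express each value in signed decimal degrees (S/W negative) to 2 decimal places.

Field I=8, R=17: +8·20° lon, +17·10° lat → SW at lon -20°, lat 80°.
Square 7, 7: +7·2° lon, +7·1° lat → SW at lon -6°, lat 87°.
latitude 87.00, longitude -6.00.

87.00, -6.00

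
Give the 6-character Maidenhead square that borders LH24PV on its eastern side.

LH24qv

Longitude subsquare p = 15; +1 → 16 = q.
The latitude characters are unchanged.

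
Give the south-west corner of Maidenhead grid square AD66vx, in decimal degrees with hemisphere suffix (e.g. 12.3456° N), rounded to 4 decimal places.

53.0417° S, 166.2500° W

Field A=0, D=3: +0·20° lon, +3·10° lat → SW at lon -180°, lat -60°.
Square 6, 6: +6·2° lon, +6·1° lat → SW at lon -168°, lat -54°.
Subsquare v=21, x=23: +21·0.0833333° lon, +23·0.0416667° lat → SW at lon -166.25°, lat -53.0417°.
latitude 53.0417° S, longitude 166.2500° W.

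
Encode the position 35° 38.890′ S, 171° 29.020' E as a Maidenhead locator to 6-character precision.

Shift to the Maidenhead origin (180°W, 90°S): lon 351.4837, lat 54.3518.
Field (20°×10°, letters A–R): 351.4837/20 → 17 → R, 54.3518/10 → 5 → F; chars RF.
Square (2°×1°, digits 0–9): 11.4837/2 → 5, 4.3518/1 → 4; chars 54.
Subsquare (5′×2.5′, letters a–x): 1.4837/0.0833333 → 17 → r, 0.3518/0.0416667 → 8 → i; chars ri.

RF54ri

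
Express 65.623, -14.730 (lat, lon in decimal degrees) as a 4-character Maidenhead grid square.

Shift to the Maidenhead origin (180°W, 90°S): lon 165.27, lat 155.62.
Field (20°×10°, letters A–R): lon ⌊165.27/20⌋ = 8 → I; lat ⌊155.62/10⌋ = 15 → P.
Square (2°×1°, digits 0–9): lon ⌊5.27/2⌋ = 2; lat ⌊5.62/1⌋ = 5.

IP25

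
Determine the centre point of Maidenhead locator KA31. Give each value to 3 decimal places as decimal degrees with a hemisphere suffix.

Field K=10, A=0: +10·20° lon, +0·10° lat → SW at lon 20°, lat -90°.
Square 3, 1: +3·2° lon, +1·1° lat → SW at lon 26°, lat -89°.
Cell spans 2° lon × 1° lat. Centre is SW corner plus half of each.
latitude 88.500° S, longitude 27.000° E.

88.500° S, 27.000° E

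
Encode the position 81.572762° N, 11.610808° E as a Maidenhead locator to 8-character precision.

Shift to the Maidenhead origin (180°W, 90°S): lon 191.61081, lat 171.57276.
Field: lon ⌊191.61081/20⌋ = 9 → J; lat ⌊171.57276/10⌋ = 17 → R.
Square: lon ⌊11.61081/2⌋ = 5; lat ⌊1.57276/1⌋ = 1.
Subsquare: lon ⌊1.61081/0.0833333⌋ = 19 → t; lat ⌊0.57276/0.0416667⌋ = 13 → n.
Extended square: lon ⌊0.02747/0.00833333⌋ = 3; lat ⌊0.03110/0.00416667⌋ = 7.

JR51tn37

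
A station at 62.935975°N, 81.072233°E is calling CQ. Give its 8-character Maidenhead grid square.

NP02mw84

Add 180° to longitude and 90° to latitude: 261.07223, 152.93597.
Field: lon ⌊261.07223/20⌋ = 13 → N; lat ⌊152.93597/10⌋ = 15 → P.
Square: lon ⌊1.07223/2⌋ = 0; lat ⌊2.93597/1⌋ = 2.
Subsquare: lon ⌊1.07223/0.0833333⌋ = 12 → m; lat ⌊0.93597/0.0416667⌋ = 22 → w.
Extended square: lon ⌊0.07223/0.00833333⌋ = 8; lat ⌊0.01931/0.00416667⌋ = 4.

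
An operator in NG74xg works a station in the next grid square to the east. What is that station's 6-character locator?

NG84ag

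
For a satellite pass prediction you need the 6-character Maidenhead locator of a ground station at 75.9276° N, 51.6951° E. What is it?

LQ55uw

Offset from 180°W / 90°S: lon 231.6951°, lat 165.9276°.
Field: lon ⌊231.6951/20⌋ = 11 → L; lat ⌊165.9276/10⌋ = 16 → Q.
Square: lon ⌊11.6951/2⌋ = 5; lat ⌊5.9276/1⌋ = 5.
Subsquare: lon ⌊1.6951/0.0833333⌋ = 20 → u; lat ⌊0.9276/0.0416667⌋ = 22 → w.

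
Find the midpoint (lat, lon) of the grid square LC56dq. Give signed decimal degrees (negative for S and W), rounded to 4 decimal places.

Field L=11, C=2: +11·20° lon, +2·10° lat → SW at lon 40°, lat -70°.
Square 5, 6: +5·2° lon, +6·1° lat → SW at lon 50°, lat -64°.
Subsquare d=3, q=16: +3·0.0833333° lon, +16·0.0416667° lat → SW at lon 50.25°, lat -63.3333°.
Cell spans 0.0833333° lon × 0.0416667° lat. Centre is SW corner plus half of each.
latitude -63.3125, longitude 50.2917.

-63.3125, 50.2917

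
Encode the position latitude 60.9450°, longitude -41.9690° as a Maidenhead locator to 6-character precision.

GP90aw

Add 180° to longitude and 90° to latitude: 138.0310, 150.9450.
Field (20°×10°, letters A–R): 138.0310/20 → 6 → G, 150.9450/10 → 15 → P; chars GP.
Square (2°×1°, digits 0–9): 18.0310/2 → 9, 0.9450/1 → 0; chars 90.
Subsquare (5′×2.5′, letters a–x): 0.0310/0.0833333 → 0 → a, 0.9450/0.0416667 → 22 → w; chars aw.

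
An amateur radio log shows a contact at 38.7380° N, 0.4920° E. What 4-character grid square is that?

Shift to the Maidenhead origin (180°W, 90°S): lon 180.49, lat 128.74.
Field: lon ⌊180.49/20⌋ = 9 → J; lat ⌊128.74/10⌋ = 12 → M.
Square: lon ⌊0.49/2⌋ = 0; lat ⌊8.74/1⌋ = 8.

JM08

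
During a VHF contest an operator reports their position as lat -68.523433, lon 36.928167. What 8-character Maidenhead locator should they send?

Offset from 180°W / 90°S: lon 216.92817°, lat 21.47657°.
Field: 216.92817/20 → 10 → K, 21.47657/10 → 2 → C; chars KC.
Square: 16.92817/2 → 8, 1.47657/1 → 1; chars 81.
Subsquare: 0.92817/0.0833333 → 11 → l, 0.47657/0.0416667 → 11 → l; chars ll.
Extended square: 0.01150/0.00833333 → 1, 0.01823/0.00416667 → 4; chars 14.

KC81ll14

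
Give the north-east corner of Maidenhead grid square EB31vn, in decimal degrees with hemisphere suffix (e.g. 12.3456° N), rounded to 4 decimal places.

78.4167° S, 92.1667° W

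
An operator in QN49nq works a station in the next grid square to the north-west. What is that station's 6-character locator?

QN49mr

Longitude subsquare n = 13; −1 → 12 = m.
Latitude subsquare q = 16; +1 → 17 = r.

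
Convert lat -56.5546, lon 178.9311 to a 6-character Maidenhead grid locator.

Offset from 180°W / 90°S: lon 358.9311°, lat 33.4454°.
Field (20°×10°, letters A–R): lon ⌊358.9311/20⌋ = 17 → R; lat ⌊33.4454/10⌋ = 3 → D.
Square (2°×1°, digits 0–9): lon ⌊18.9311/2⌋ = 9; lat ⌊3.4454/1⌋ = 3.
Subsquare (5′×2.5′, letters a–x): lon ⌊0.9311/0.0833333⌋ = 11 → l; lat ⌊0.4454/0.0416667⌋ = 10 → k.

RD93lk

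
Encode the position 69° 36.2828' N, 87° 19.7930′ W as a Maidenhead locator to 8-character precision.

EP69io05

Offset from 180°W / 90°S: lon 92.67012°, lat 159.60471°.
Field: 92.67012/20 → 4 → E, 159.60471/10 → 15 → P; chars EP.
Square: 12.67012/2 → 6, 9.60471/1 → 9; chars 69.
Subsquare: 0.67012/0.0833333 → 8 → i, 0.60471/0.0416667 → 14 → o; chars io.
Extended square: 0.00345/0.00833333 → 0, 0.02138/0.00416667 → 5; chars 05.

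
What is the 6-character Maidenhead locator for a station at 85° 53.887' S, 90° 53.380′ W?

Shift to the Maidenhead origin (180°W, 90°S): lon 89.1103, lat 4.1019.
Field (20°×10°, letters A–R): 89.1103/20 → 4 → E, 4.1019/10 → 0 → A; chars EA.
Square (2°×1°, digits 0–9): 9.1103/2 → 4, 4.1019/1 → 4; chars 44.
Subsquare (5′×2.5′, letters a–x): 1.1103/0.0833333 → 13 → n, 0.1019/0.0416667 → 2 → c; chars nc.

EA44nc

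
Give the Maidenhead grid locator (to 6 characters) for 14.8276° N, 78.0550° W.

FK04xt

Shift to the Maidenhead origin (180°W, 90°S): lon 101.9450, lat 104.8276.
Field (20°×10°, letters A–R): lon ⌊101.9450/20⌋ = 5 → F; lat ⌊104.8276/10⌋ = 10 → K.
Square (2°×1°, digits 0–9): lon ⌊1.9450/2⌋ = 0; lat ⌊4.8276/1⌋ = 4.
Subsquare (5′×2.5′, letters a–x): lon ⌊1.9450/0.0833333⌋ = 23 → x; lat ⌊0.8276/0.0416667⌋ = 19 → t.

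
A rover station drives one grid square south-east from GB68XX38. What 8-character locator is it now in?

GB68xx47

Longitude extended square 3; +1 → 4.
Latitude extended square 8; −1 → 7.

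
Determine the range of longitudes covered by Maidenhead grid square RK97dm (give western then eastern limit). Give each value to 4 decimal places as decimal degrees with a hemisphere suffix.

178.2500° E, 178.3333° E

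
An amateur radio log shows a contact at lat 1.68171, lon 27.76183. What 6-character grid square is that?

KJ31vq

Offset from 180°W / 90°S: lon 207.7618°, lat 91.6817°.
Field: lon ⌊207.7618/20⌋ = 10 → K; lat ⌊91.6817/10⌋ = 9 → J.
Square: lon ⌊7.7618/2⌋ = 3; lat ⌊1.6817/1⌋ = 1.
Subsquare: lon ⌊1.7618/0.0833333⌋ = 21 → v; lat ⌊0.6817/0.0416667⌋ = 16 → q.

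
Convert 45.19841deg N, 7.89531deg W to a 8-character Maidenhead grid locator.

IN65be27

Offset from 180°W / 90°S: lon 172.10469°, lat 135.19841°.
Field: 172.10469/20 → 8 → I, 135.19841/10 → 13 → N; chars IN.
Square: 12.10469/2 → 6, 5.19841/1 → 5; chars 65.
Subsquare: 0.10469/0.0833333 → 1 → b, 0.19841/0.0416667 → 4 → e; chars be.
Extended square: 0.02136/0.00833333 → 2, 0.03174/0.00416667 → 7; chars 27.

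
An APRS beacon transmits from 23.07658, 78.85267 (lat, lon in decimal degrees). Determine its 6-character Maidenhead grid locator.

Shift to the Maidenhead origin (180°W, 90°S): lon 258.8527, lat 113.0766.
Field: lon ⌊258.8527/20⌋ = 12 → M; lat ⌊113.0766/10⌋ = 11 → L.
Square: lon ⌊18.8527/2⌋ = 9; lat ⌊3.0766/1⌋ = 3.
Subsquare: lon ⌊0.8527/0.0833333⌋ = 10 → k; lat ⌊0.0766/0.0416667⌋ = 1 → b.

ML93kb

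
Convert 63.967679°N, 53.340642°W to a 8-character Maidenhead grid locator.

GP33hx92

Add 180° to longitude and 90° to latitude: 126.65936, 153.96768.
Field: 126.65936/20 → 6 → G, 153.96768/10 → 15 → P; chars GP.
Square: 6.65936/2 → 3, 3.96768/1 → 3; chars 33.
Subsquare: 0.65936/0.0833333 → 7 → h, 0.96768/0.0416667 → 23 → x; chars hx.
Extended square: 0.07602/0.00833333 → 9, 0.00935/0.00416667 → 2; chars 92.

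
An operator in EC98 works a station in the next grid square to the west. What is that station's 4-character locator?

Longitude square 9; −1 → 8.
The latitude characters are unchanged.

EC88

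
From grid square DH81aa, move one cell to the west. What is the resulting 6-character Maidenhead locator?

Longitude subsquare a = 0; −1 → -1, wraps to 23 = x, carry into square.
Longitude square 8; −1 → 7.
The latitude characters are unchanged.

DH71xa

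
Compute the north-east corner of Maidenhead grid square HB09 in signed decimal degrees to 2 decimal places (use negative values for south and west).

Field H=7, B=1: +7·20° lon, +1·10° lat → SW at lon -40°, lat -80°.
Square 0, 9: +0·2° lon, +9·1° lat → SW at lon -40°, lat -71°.
Cell spans 2° lon × 1° lat. NE corner is SW corner plus one full cell.
latitude -70.00, longitude -38.00.

-70.00, -38.00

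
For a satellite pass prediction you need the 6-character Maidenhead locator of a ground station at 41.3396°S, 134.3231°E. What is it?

PE78dp

Offset from 180°W / 90°S: lon 314.3231°, lat 48.6604°.
Field: 314.3231/20 → 15 → P, 48.6604/10 → 4 → E; chars PE.
Square: 14.3231/2 → 7, 8.6604/1 → 8; chars 78.
Subsquare: 0.3231/0.0833333 → 3 → d, 0.6604/0.0416667 → 15 → p; chars dp.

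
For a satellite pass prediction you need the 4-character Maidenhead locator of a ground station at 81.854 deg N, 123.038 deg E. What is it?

Add 180° to longitude and 90° to latitude: 303.04, 171.85.
Field: 303.04/20 → 15 → P, 171.85/10 → 17 → R; chars PR.
Square: 3.04/2 → 1, 1.85/1 → 1; chars 11.

PR11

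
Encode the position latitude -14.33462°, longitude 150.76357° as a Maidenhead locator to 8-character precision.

QH55jp19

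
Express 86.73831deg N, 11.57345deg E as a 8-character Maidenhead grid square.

Offset from 180°W / 90°S: lon 191.57345°, lat 176.73831°.
Field: 191.57345/20 → 9 → J, 176.73831/10 → 17 → R; chars JR.
Square: 11.57345/2 → 5, 6.73831/1 → 6; chars 56.
Subsquare: 1.57345/0.0833333 → 18 → s, 0.73831/0.0416667 → 17 → r; chars sr.
Extended square: 0.07345/0.00833333 → 8, 0.02998/0.00416667 → 7; chars 87.

JR56sr87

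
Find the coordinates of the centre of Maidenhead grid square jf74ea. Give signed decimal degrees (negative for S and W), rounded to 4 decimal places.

Field J=9, F=5: +9·20° lon, +5·10° lat → SW at lon 0°, lat -40°.
Square 7, 4: +7·2° lon, +4·1° lat → SW at lon 14°, lat -36°.
Subsquare e=4, a=0: +4·0.0833333° lon, +0·0.0416667° lat → SW at lon 14.3333°, lat -36°.
Cell spans 0.0833333° lon × 0.0416667° lat. Centre is SW corner plus half of each.
latitude -35.9792, longitude 14.3750.

-35.9792, 14.3750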